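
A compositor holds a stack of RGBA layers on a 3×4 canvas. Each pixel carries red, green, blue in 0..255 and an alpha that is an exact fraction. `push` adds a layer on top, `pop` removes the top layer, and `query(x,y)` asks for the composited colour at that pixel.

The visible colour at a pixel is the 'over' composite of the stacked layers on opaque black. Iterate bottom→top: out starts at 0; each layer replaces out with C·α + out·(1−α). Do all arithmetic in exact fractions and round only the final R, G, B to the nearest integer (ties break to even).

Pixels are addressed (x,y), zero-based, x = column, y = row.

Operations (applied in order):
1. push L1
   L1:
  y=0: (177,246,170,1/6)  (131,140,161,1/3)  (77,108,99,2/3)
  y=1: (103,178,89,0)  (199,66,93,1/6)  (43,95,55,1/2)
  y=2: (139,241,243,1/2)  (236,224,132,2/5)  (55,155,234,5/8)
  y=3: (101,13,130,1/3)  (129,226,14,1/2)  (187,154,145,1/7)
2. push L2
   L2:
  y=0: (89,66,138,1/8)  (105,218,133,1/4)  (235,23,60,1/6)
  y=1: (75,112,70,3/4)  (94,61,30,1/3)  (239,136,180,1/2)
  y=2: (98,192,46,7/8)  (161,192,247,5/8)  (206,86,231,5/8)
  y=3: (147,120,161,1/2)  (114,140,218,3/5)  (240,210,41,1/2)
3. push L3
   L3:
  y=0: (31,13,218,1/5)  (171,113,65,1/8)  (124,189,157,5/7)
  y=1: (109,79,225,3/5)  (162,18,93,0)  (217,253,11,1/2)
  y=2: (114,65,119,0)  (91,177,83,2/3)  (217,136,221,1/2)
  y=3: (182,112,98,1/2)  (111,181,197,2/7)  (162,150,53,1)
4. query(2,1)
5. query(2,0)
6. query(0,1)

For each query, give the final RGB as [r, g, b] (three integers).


query (2,1) [L1,L2,L3] — begin 0,0,0
L1 α=1/2: [43/2, 95/2, 55/2]
L2 α=1/2: [521/4, 367/4, 415/4]
L3 α=1/2: [1389/8, 1379/8, 459/8]
rounded: [174, 172, 57]

(2,0) stack=L1,L2,L3; from [0,0,0]:
after L1 α=2/3: [154/3, 72, 66]
after L2 α=1/6: [1475/18, 383/6, 65]
after L3 α=5/7: [7055/63, 3218/21, 915/7]
→ [112, 153, 131]

query (0,1) [L1,L2,L3] — begin 0,0,0
L1 α=0: [0, 0, 0]
L2 α=3/4: [225/4, 84, 105/2]
L3 α=3/5: [879/10, 81, 156]
= [88, 81, 156]


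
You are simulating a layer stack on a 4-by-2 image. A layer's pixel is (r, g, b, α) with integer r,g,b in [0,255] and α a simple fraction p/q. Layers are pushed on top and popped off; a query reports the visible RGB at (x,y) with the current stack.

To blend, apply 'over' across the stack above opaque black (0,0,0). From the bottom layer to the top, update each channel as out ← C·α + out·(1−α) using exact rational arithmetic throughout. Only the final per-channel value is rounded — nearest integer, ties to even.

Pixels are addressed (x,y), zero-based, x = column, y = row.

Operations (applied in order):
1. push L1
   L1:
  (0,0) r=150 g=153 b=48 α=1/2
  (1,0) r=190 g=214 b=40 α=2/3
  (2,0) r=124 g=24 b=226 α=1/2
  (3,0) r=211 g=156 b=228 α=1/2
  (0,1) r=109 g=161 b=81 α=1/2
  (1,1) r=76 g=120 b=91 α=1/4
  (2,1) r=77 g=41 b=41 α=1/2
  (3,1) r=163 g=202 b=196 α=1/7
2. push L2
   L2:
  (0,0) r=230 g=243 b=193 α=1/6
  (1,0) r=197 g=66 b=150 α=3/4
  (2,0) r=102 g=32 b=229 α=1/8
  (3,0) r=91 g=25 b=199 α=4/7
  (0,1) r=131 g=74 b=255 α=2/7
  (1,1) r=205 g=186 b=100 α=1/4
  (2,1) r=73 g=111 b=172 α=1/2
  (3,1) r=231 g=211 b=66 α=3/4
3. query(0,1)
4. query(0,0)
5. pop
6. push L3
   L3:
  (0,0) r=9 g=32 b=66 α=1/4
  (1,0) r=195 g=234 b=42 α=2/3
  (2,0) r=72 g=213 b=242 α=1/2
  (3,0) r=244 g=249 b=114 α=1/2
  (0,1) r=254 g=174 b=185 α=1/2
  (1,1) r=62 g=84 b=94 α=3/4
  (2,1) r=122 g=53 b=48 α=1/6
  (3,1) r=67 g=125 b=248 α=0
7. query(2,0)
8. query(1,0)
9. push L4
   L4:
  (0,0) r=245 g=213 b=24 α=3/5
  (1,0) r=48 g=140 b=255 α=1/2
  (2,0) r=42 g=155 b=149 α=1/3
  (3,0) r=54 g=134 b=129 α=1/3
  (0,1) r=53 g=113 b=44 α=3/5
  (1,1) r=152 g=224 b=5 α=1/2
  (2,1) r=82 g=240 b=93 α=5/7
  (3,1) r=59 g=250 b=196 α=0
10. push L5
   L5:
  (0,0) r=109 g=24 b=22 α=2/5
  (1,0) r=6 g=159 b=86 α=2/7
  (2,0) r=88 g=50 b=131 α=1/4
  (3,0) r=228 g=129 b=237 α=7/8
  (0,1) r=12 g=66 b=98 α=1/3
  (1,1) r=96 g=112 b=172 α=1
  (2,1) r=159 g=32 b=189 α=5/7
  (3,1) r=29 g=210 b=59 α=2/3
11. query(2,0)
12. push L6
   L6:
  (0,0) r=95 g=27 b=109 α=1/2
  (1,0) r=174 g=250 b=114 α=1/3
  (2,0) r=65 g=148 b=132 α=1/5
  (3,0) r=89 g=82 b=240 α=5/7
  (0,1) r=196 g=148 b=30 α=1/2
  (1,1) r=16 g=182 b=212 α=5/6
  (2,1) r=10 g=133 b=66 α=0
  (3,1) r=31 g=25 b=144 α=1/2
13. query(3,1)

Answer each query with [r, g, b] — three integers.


query (0,1) [L1,L2] — begin 0,0,0
+L1 (α=1/2) → [109/2, 161/2, 81/2]
+L2 (α=2/7) → [1069/14, 1101/14, 1425/14]
→ [76, 79, 102]

query (0,0) [L1,L2] — begin 0,0,0
L1 α=1/2: [75, 153/2, 24]
L2 α=1/6: [605/6, 417/4, 313/6]
→ [101, 104, 52]

at x=2,y=0 over L1,L3:
+L1 (α=1/2) → [62, 12, 113]
+L3 (α=1/2) → [67, 225/2, 355/2]
= [67, 112, 178]

(1,0) stack=L1,L3; from [0,0,0]:
after L1 α=2/3: [380/3, 428/3, 80/3]
after L3 α=2/3: [1550/9, 1832/9, 332/9]
= [172, 204, 37]

query (2,0) [L1,L3,L4,L5] — begin 0,0,0
L1 α=1/2: [62, 12, 113]
L3 α=1/2: [67, 225/2, 355/2]
L4 α=1/3: [176/3, 380/3, 168]
L5 α=1/4: [66, 215/2, 635/4]
rounded: [66, 108, 159]

(3,1) stack=L1,L3,L4,L5,L6; from [0,0,0]:
after L1 α=1/7: [163/7, 202/7, 28]
after L3 α=0: [163/7, 202/7, 28]
after L4 α=0: [163/7, 202/7, 28]
after L5 α=2/3: [569/21, 3142/21, 146/3]
after L6 α=1/2: [610/21, 3667/42, 289/3]
→ [29, 87, 96]


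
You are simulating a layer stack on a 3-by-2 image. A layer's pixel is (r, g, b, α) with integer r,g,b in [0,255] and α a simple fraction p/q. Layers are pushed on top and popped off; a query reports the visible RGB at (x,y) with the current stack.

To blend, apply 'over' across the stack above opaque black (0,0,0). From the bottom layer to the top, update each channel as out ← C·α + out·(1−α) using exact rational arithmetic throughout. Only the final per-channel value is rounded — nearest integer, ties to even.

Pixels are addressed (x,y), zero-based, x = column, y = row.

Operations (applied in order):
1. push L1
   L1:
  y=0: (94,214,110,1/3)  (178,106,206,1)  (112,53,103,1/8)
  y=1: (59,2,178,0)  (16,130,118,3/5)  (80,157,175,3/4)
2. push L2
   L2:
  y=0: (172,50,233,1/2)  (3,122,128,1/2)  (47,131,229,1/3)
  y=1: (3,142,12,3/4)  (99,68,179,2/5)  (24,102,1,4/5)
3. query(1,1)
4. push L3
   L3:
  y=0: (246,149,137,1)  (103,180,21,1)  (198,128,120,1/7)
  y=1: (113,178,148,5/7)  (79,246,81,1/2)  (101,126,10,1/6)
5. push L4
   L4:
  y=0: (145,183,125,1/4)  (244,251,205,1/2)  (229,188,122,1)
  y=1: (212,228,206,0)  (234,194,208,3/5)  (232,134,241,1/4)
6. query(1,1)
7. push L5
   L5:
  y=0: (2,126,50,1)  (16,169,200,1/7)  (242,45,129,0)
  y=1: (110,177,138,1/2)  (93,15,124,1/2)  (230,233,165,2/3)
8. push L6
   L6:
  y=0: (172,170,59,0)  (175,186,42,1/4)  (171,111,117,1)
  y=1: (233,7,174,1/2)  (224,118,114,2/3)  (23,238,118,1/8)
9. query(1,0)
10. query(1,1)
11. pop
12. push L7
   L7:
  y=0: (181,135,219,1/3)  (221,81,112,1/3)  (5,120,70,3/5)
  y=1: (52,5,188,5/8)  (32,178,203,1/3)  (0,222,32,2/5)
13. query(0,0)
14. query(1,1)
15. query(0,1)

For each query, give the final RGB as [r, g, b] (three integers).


at x=1,y=1 over L1,L2:
+L1 (α=3/5) → [48/5, 78, 354/5]
+L2 (α=2/5) → [1134/25, 74, 2852/25]
rounded: [45, 74, 114]

query (1,1) [L1,L2,L3,L4] — begin 0,0,0
+L1 (α=3/5) → [48/5, 78, 354/5]
+L2 (α=2/5) → [1134/25, 74, 2852/25]
+L3 (α=1/2) → [3109/50, 160, 4877/50]
+L4 (α=3/5) → [20659/125, 902/5, 20477/125]
rounded: [165, 180, 164]

query (1,0) [L1,L2,L3,L4,L5,L6] — begin 0,0,0
+L1 (α=1) → [178, 106, 206]
+L2 (α=1/2) → [181/2, 114, 167]
+L3 (α=1) → [103, 180, 21]
+L4 (α=1/2) → [347/2, 431/2, 113]
+L5 (α=1/7) → [151, 1462/7, 878/7]
+L6 (α=1/4) → [157, 1422/7, 732/7]
→ [157, 203, 105]

(1,1) stack=L1,L2,L3,L4,L5,L6; from [0,0,0]:
after L1 α=3/5: [48/5, 78, 354/5]
after L2 α=2/5: [1134/25, 74, 2852/25]
after L3 α=1/2: [3109/50, 160, 4877/50]
after L4 α=3/5: [20659/125, 902/5, 20477/125]
after L5 α=1/2: [16142/125, 977/10, 35977/250]
after L6 α=2/3: [72142/375, 3337/30, 92977/750]
= [192, 111, 124]

at x=0,y=0 over L1,L2,L3,L4,L5,L7:
+L1 (α=1/3) → [94/3, 214/3, 110/3]
+L2 (α=1/2) → [305/3, 182/3, 809/6]
+L3 (α=1) → [246, 149, 137]
+L4 (α=1/4) → [883/4, 315/2, 134]
+L5 (α=1) → [2, 126, 50]
+L7 (α=1/3) → [185/3, 129, 319/3]
rounded: [62, 129, 106]

(1,1) stack=L1,L2,L3,L4,L5,L7; from [0,0,0]:
after L1 α=3/5: [48/5, 78, 354/5]
after L2 α=2/5: [1134/25, 74, 2852/25]
after L3 α=1/2: [3109/50, 160, 4877/50]
after L4 α=3/5: [20659/125, 902/5, 20477/125]
after L5 α=1/2: [16142/125, 977/10, 35977/250]
after L7 α=1/3: [36284/375, 1867/15, 61352/375]
rounded: [97, 124, 164]

at x=0,y=1 over L1,L2,L3,L4,L5,L7:
after L1 α=0: [0, 0, 0]
after L2 α=3/4: [9/4, 213/2, 9]
after L3 α=5/7: [1139/14, 1103/7, 758/7]
after L4 α=0: [1139/14, 1103/7, 758/7]
after L5 α=1/2: [2679/28, 1171/7, 862/7]
after L7 α=5/8: [15317/224, 461/7, 4583/28]
→ [68, 66, 164]


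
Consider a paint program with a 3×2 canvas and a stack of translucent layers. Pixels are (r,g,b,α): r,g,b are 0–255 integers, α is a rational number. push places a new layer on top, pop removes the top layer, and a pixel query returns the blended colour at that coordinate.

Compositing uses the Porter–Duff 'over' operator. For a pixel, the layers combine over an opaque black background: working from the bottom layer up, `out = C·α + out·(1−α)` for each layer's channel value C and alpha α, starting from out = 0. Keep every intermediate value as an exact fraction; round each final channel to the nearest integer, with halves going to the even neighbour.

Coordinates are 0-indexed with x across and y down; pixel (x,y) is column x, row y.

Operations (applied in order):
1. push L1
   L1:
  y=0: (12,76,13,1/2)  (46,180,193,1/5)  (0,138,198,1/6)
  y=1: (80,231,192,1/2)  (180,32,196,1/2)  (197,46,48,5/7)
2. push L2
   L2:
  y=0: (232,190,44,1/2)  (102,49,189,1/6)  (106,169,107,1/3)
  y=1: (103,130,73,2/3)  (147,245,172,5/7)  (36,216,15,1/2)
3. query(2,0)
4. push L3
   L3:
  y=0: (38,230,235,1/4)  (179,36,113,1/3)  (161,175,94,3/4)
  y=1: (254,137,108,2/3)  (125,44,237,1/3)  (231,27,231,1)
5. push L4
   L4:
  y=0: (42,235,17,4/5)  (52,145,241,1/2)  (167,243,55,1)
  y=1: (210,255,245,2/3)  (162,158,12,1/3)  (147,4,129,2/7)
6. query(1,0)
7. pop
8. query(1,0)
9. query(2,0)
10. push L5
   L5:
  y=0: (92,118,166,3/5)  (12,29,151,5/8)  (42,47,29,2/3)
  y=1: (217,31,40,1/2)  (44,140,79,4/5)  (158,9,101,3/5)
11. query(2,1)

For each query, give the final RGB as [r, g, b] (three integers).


at x=2,y=0 over L1,L2:
+L1 (α=1/6) → [0, 23, 33]
+L2 (α=1/3) → [106/3, 215/3, 173/3]
→ [35, 72, 58]

query (1,0) [L1,L2,L3,L4] — begin 0,0,0
+L1 (α=1/5) → [46/5, 36, 193/5]
+L2 (α=1/6) → [74/3, 229/6, 191/3]
+L3 (α=1/3) → [685/9, 337/9, 721/9]
+L4 (α=1/2) → [1153/18, 821/9, 1445/9]
→ [64, 91, 161]

query (1,0) [L1,L2,L3] — begin 0,0,0
L1 α=1/5: [46/5, 36, 193/5]
L2 α=1/6: [74/3, 229/6, 191/3]
L3 α=1/3: [685/9, 337/9, 721/9]
→ [76, 37, 80]

(2,0) stack=L1,L2,L3; from [0,0,0]:
+L1 (α=1/6) → [0, 23, 33]
+L2 (α=1/3) → [106/3, 215/3, 173/3]
+L3 (α=3/4) → [1555/12, 895/6, 1019/12]
→ [130, 149, 85]

at x=2,y=1 over L1,L2,L3,L5:
L1 α=5/7: [985/7, 230/7, 240/7]
L2 α=1/2: [1237/14, 871/7, 345/14]
L3 α=1: [231, 27, 231]
L5 α=3/5: [936/5, 81/5, 153]
→ [187, 16, 153]


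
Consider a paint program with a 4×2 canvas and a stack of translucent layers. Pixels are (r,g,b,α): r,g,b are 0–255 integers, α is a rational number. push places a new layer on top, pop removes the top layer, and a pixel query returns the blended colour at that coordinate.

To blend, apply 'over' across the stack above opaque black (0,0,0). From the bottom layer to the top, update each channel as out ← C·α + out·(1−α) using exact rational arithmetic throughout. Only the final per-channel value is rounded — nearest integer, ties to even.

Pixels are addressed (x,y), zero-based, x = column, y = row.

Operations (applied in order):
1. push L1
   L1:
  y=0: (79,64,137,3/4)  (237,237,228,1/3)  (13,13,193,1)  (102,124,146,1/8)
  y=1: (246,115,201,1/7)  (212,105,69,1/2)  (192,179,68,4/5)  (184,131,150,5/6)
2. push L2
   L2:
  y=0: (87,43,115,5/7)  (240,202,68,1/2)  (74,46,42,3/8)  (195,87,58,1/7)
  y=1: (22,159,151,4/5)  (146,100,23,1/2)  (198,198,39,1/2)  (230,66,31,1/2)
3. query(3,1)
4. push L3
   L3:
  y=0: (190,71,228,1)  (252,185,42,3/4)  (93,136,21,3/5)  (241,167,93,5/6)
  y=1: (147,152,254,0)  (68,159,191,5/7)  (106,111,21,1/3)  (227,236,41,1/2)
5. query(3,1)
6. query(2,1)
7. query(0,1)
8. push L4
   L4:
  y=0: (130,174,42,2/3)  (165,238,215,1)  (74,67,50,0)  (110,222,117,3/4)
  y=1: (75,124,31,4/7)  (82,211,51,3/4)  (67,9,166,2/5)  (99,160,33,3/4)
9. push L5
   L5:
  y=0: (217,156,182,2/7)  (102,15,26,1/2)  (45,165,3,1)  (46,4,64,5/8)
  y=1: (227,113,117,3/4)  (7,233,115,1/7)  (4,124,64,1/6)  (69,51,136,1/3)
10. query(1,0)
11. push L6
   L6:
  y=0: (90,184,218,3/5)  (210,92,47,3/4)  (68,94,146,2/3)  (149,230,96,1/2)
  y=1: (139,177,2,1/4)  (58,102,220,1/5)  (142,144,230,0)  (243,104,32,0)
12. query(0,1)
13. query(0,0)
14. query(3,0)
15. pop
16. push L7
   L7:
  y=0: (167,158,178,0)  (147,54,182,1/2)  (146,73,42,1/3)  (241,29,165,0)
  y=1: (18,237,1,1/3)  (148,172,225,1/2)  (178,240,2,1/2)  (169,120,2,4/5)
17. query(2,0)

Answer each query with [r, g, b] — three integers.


(3,1) stack=L1,L2; from [0,0,0]:
L1 α=5/6: [460/3, 655/6, 125]
L2 α=1/2: [575/3, 1051/12, 78]
rounded: [192, 88, 78]

query (3,1) [L1,L2,L3] — begin 0,0,0
+L1 (α=5/6) → [460/3, 655/6, 125]
+L2 (α=1/2) → [575/3, 1051/12, 78]
+L3 (α=1/2) → [628/3, 3883/24, 119/2]
rounded: [209, 162, 60]

query (2,1) [L1,L2,L3] — begin 0,0,0
L1 α=4/5: [768/5, 716/5, 272/5]
L2 α=1/2: [879/5, 853/5, 467/10]
L3 α=1/3: [2288/15, 2261/15, 572/15]
= [153, 151, 38]

at x=0,y=1 over L1,L2,L3:
+L1 (α=1/7) → [246/7, 115/7, 201/7]
+L2 (α=4/5) → [862/35, 4567/35, 4429/35]
+L3 (α=0) → [862/35, 4567/35, 4429/35]
→ [25, 130, 127]

query (1,0) [L1,L2,L3,L4,L5] — begin 0,0,0
+L1 (α=1/3) → [79, 79, 76]
+L2 (α=1/2) → [319/2, 281/2, 72]
+L3 (α=3/4) → [1831/8, 1391/8, 99/2]
+L4 (α=1) → [165, 238, 215]
+L5 (α=1/2) → [267/2, 253/2, 241/2]
= [134, 126, 120]

at x=0,y=1 over L1,L2,L3,L4,L5,L6:
L1 α=1/7: [246/7, 115/7, 201/7]
L2 α=4/5: [862/35, 4567/35, 4429/35]
L3 α=0: [862/35, 4567/35, 4429/35]
L4 α=4/7: [13086/245, 31061/245, 17627/245]
L5 α=3/4: [179931/980, 28529/245, 51811/490]
L6 α=1/4: [676013/3920, 32238/245, 156413/1960]
→ [172, 132, 80]

query (0,0) [L1,L2,L3,L4,L5,L6] — begin 0,0,0
L1 α=3/4: [237/4, 48, 411/4]
L2 α=5/7: [1107/14, 311/7, 223/2]
L3 α=1: [190, 71, 228]
L4 α=2/3: [150, 419/3, 104]
L5 α=2/7: [1184/7, 433/3, 884/7]
L6 α=3/5: [4258/35, 2522/15, 6346/35]
rounded: [122, 168, 181]

(3,0) stack=L1,L2,L3,L4,L5,L6; from [0,0,0]:
+L1 (α=1/8) → [51/4, 31/2, 73/4]
+L2 (α=1/7) → [543/14, 180/7, 335/14]
+L3 (α=5/6) → [17413/84, 6025/42, 6845/84]
+L4 (α=3/4) → [45133/336, 33997/168, 36329/336]
+L5 (α=5/8) → [70893/896, 35117/448, 72169/896]
+L6 (α=1/2) → [204397/1792, 138157/896, 158185/1792]
→ [114, 154, 88]

at x=2,y=0 over L1,L2,L3,L4,L5,L7:
L1 α=1: [13, 13, 193]
L2 α=3/8: [287/8, 203/8, 1091/8]
L3 α=3/5: [1403/20, 367/4, 1343/20]
L4 α=0: [1403/20, 367/4, 1343/20]
L5 α=1: [45, 165, 3]
L7 α=1/3: [236/3, 403/3, 16]
rounded: [79, 134, 16]


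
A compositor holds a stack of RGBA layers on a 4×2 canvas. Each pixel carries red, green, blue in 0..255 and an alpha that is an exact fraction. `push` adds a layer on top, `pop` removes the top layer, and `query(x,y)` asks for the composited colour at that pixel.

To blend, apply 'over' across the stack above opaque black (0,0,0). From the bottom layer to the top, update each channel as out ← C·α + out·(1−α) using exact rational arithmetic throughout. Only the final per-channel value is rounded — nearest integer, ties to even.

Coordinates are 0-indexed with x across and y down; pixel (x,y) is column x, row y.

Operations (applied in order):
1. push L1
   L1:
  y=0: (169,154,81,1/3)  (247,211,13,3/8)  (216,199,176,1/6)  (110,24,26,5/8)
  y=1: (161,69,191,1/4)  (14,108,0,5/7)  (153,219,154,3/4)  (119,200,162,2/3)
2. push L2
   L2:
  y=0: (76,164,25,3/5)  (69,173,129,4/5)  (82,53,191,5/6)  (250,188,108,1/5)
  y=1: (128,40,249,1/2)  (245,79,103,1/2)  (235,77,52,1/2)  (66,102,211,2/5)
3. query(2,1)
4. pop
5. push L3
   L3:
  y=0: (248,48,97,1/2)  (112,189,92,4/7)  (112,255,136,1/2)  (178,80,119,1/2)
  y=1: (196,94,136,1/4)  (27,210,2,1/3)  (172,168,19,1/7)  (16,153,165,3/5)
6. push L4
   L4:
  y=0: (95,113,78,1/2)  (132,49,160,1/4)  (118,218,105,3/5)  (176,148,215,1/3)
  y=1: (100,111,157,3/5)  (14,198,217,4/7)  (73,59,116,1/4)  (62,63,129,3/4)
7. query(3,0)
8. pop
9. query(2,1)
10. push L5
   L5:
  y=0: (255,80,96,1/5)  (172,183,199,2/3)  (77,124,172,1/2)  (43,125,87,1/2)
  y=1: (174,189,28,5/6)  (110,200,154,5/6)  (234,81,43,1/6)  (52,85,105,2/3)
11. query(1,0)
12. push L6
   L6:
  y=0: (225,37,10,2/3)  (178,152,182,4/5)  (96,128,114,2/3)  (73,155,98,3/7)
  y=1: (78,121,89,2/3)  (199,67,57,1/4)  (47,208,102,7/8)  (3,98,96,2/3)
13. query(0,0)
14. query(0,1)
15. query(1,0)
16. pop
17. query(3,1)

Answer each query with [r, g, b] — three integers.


query (2,1) [L1,L2] — begin 0,0,0
+L1 (α=3/4) → [459/4, 657/4, 231/2]
+L2 (α=1/2) → [1399/8, 965/8, 335/4]
= [175, 121, 84]

at x=3,y=0 over L1,L3,L4:
L1 α=5/8: [275/4, 15, 65/4]
L3 α=1/2: [987/8, 95/2, 541/8]
L4 α=1/3: [1691/12, 81, 467/4]
→ [141, 81, 117]

at x=2,y=1 over L1,L3:
L1 α=3/4: [459/4, 657/4, 231/2]
L3 α=1/7: [1721/14, 2307/14, 712/7]
rounded: [123, 165, 102]

(1,0) stack=L1,L3,L5; from [0,0,0]:
after L1 α=3/8: [741/8, 633/8, 39/8]
after L3 α=4/7: [5807/56, 7947/56, 3061/56]
after L5 α=2/3: [8357/56, 9481/56, 25349/168]
= [149, 169, 151]

(0,0) stack=L1,L3,L5,L6; from [0,0,0]:
+L1 (α=1/3) → [169/3, 154/3, 27]
+L3 (α=1/2) → [913/6, 149/3, 62]
+L5 (α=1/5) → [2591/15, 836/15, 344/5]
+L6 (α=2/3) → [9341/45, 1946/45, 148/5]
= [208, 43, 30]

query (0,1) [L1,L3,L5,L6] — begin 0,0,0
L1 α=1/4: [161/4, 69/4, 191/4]
L3 α=1/4: [1267/16, 583/16, 1117/16]
L5 α=5/6: [15187/96, 15703/96, 1119/32]
L6 α=2/3: [30163/288, 38935/288, 6815/96]
→ [105, 135, 71]

at x=1,y=0 over L1,L3,L5,L6:
after L1 α=3/8: [741/8, 633/8, 39/8]
after L3 α=4/7: [5807/56, 7947/56, 3061/56]
after L5 α=2/3: [8357/56, 9481/56, 25349/168]
after L6 α=4/5: [48229/280, 43529/280, 147653/840]
→ [172, 155, 176]

(3,1) stack=L1,L3,L5; from [0,0,0]:
L1 α=2/3: [238/3, 400/3, 108]
L3 α=3/5: [124/3, 2177/15, 711/5]
L5 α=2/3: [436/9, 4727/45, 587/5]
→ [48, 105, 117]


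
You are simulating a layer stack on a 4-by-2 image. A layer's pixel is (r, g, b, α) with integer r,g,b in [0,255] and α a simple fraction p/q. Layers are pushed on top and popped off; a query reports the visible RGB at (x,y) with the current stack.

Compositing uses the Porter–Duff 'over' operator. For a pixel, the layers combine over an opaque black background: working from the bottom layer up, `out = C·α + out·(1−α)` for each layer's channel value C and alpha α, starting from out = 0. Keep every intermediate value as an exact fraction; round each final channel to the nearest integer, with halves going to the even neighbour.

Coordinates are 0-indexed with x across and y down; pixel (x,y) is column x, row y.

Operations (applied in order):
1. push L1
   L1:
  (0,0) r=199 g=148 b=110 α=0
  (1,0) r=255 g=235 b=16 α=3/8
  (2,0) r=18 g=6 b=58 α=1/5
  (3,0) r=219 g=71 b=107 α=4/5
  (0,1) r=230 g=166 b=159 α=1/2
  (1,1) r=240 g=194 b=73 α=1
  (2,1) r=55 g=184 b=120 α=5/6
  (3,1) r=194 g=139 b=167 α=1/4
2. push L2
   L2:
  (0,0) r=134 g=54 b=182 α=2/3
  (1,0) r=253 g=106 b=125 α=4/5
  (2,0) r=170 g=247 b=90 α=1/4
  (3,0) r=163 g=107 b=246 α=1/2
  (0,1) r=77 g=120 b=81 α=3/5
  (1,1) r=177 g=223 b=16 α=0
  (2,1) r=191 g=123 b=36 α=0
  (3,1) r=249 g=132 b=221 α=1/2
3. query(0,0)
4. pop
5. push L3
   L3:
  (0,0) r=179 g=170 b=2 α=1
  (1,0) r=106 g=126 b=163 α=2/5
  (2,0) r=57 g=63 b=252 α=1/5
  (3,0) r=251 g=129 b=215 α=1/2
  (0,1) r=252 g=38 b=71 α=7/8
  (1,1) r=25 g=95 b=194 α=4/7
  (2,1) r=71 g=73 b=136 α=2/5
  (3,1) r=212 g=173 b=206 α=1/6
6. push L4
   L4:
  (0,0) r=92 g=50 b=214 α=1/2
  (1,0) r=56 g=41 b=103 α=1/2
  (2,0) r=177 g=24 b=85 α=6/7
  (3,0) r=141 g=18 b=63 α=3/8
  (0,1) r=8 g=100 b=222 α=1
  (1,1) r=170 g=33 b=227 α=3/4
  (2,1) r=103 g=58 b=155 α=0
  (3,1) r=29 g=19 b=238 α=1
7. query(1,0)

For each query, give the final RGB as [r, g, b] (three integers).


(0,0) stack=L1,L2; from [0,0,0]:
L1 α=0: [0, 0, 0]
L2 α=2/3: [268/3, 36, 364/3]
→ [89, 36, 121]

at x=1,y=0 over L1,L3,L4:
+L1 (α=3/8) → [765/8, 705/8, 6]
+L3 (α=2/5) → [3991/40, 4131/40, 344/5]
+L4 (α=1/2) → [6231/80, 5771/80, 859/10]
→ [78, 72, 86]


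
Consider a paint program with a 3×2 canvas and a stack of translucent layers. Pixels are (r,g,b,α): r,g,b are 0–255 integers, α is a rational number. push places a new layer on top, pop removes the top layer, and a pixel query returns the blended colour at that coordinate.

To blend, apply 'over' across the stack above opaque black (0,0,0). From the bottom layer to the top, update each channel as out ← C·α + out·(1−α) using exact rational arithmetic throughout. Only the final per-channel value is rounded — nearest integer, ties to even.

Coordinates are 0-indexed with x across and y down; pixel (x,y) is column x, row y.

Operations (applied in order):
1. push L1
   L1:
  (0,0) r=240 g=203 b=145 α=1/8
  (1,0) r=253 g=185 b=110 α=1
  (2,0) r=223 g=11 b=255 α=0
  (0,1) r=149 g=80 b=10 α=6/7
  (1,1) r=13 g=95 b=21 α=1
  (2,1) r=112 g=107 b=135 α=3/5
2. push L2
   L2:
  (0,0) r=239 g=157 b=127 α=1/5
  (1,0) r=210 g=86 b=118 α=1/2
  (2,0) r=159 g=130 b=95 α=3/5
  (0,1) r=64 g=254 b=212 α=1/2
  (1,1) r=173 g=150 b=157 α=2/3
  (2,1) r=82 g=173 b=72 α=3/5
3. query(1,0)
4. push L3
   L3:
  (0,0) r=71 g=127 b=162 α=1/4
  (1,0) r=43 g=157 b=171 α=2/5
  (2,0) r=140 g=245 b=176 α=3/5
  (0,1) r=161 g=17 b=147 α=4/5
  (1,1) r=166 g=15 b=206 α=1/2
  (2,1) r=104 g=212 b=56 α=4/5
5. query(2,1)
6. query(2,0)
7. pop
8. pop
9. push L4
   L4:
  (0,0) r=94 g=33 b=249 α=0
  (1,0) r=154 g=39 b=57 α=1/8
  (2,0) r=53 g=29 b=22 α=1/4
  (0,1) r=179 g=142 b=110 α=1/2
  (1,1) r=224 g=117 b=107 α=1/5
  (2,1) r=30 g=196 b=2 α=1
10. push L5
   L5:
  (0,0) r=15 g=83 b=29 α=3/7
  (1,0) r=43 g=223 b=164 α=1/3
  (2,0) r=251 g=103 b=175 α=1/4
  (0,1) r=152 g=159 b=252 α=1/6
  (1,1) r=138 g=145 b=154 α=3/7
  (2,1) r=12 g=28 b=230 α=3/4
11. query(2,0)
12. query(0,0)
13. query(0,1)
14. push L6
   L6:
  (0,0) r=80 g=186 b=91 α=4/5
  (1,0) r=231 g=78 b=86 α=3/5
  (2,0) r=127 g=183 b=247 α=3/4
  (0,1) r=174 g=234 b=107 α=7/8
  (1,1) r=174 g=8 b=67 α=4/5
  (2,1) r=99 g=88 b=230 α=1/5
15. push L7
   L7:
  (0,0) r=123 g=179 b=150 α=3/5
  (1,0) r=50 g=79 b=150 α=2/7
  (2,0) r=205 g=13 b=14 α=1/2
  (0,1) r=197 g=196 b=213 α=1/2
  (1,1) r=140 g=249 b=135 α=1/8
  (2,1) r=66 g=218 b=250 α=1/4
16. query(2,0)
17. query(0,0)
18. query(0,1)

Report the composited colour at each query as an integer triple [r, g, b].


query (1,0) [L1,L2] — begin 0,0,0
+L1 (α=1) → [253, 185, 110]
+L2 (α=1/2) → [463/2, 271/2, 114]
= [232, 136, 114]

query (2,1) [L1,L2,L3] — begin 0,0,0
L1 α=3/5: [336/5, 321/5, 81]
L2 α=3/5: [1902/25, 3237/25, 378/5]
L3 α=4/5: [12302/125, 24437/125, 1498/25]
rounded: [98, 195, 60]

at x=2,y=0 over L1,L2,L3:
L1 α=0: [0, 0, 0]
L2 α=3/5: [477/5, 78, 57]
L3 α=3/5: [3054/25, 891/5, 642/5]
= [122, 178, 128]

(2,0) stack=L1,L4,L5; from [0,0,0]:
L1 α=0: [0, 0, 0]
L4 α=1/4: [53/4, 29/4, 11/2]
L5 α=1/4: [1163/16, 499/16, 383/8]
rounded: [73, 31, 48]

at x=0,y=0 over L1,L4,L5:
+L1 (α=1/8) → [30, 203/8, 145/8]
+L4 (α=0) → [30, 203/8, 145/8]
+L5 (α=3/7) → [165/7, 701/14, 319/14]
rounded: [24, 50, 23]

query (0,1) [L1,L4,L5] — begin 0,0,0
L1 α=6/7: [894/7, 480/7, 60/7]
L4 α=1/2: [2147/14, 737/7, 415/7]
L5 α=1/6: [12863/84, 2399/21, 3839/42]
→ [153, 114, 91]

query (2,0) [L1,L4,L5,L6,L7] — begin 0,0,0
L1 α=0: [0, 0, 0]
L4 α=1/4: [53/4, 29/4, 11/2]
L5 α=1/4: [1163/16, 499/16, 383/8]
L6 α=3/4: [7259/64, 9283/64, 6311/32]
L7 α=1/2: [20379/128, 10115/128, 6759/64]
= [159, 79, 106]

(0,0) stack=L1,L4,L5,L6,L7; from [0,0,0]:
+L1 (α=1/8) → [30, 203/8, 145/8]
+L4 (α=0) → [30, 203/8, 145/8]
+L5 (α=3/7) → [165/7, 701/14, 319/14]
+L6 (α=4/5) → [481/7, 11117/70, 1083/14]
+L7 (α=3/5) → [709/7, 29912/175, 4233/35]
= [101, 171, 121]

query (0,1) [L1,L4,L5,L6,L7] — begin 0,0,0
after L1 α=6/7: [894/7, 480/7, 60/7]
after L4 α=1/2: [2147/14, 737/7, 415/7]
after L5 α=1/6: [12863/84, 2399/21, 3839/42]
after L6 α=7/8: [115175/672, 36797/168, 35297/336]
after L7 α=1/2: [247559/1344, 69725/336, 106865/672]
→ [184, 208, 159]


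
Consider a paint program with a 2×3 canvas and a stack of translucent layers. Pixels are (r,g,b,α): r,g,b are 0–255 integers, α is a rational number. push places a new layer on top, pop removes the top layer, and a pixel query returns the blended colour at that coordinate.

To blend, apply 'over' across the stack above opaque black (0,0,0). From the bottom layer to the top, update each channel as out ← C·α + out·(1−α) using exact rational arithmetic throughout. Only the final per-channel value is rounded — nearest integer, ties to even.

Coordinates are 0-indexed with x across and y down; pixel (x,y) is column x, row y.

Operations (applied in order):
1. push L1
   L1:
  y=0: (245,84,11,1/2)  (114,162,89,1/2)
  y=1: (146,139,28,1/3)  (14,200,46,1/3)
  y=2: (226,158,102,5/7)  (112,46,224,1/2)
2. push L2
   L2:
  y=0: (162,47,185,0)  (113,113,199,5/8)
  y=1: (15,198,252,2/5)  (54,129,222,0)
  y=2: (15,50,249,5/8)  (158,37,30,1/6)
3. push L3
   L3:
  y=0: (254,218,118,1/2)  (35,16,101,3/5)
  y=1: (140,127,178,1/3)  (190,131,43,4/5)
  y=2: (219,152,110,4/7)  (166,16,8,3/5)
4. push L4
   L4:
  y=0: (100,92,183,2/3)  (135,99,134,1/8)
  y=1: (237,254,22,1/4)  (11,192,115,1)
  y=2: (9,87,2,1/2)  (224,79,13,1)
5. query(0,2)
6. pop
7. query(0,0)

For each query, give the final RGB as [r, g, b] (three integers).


at x=0,y=2 over L1,L2,L3,L4:
after L1 α=5/7: [1130/7, 790/7, 510/7]
after L2 α=5/8: [3915/56, 515/7, 10245/56]
after L3 α=4/7: [60801/392, 5801/49, 55375/392]
after L4 α=1/2: [64329/784, 5032/49, 56159/784]
rounded: [82, 103, 72]

at x=0,y=0 over L1,L2,L3:
after L1 α=1/2: [245/2, 42, 11/2]
after L2 α=0: [245/2, 42, 11/2]
after L3 α=1/2: [753/4, 130, 247/4]
rounded: [188, 130, 62]


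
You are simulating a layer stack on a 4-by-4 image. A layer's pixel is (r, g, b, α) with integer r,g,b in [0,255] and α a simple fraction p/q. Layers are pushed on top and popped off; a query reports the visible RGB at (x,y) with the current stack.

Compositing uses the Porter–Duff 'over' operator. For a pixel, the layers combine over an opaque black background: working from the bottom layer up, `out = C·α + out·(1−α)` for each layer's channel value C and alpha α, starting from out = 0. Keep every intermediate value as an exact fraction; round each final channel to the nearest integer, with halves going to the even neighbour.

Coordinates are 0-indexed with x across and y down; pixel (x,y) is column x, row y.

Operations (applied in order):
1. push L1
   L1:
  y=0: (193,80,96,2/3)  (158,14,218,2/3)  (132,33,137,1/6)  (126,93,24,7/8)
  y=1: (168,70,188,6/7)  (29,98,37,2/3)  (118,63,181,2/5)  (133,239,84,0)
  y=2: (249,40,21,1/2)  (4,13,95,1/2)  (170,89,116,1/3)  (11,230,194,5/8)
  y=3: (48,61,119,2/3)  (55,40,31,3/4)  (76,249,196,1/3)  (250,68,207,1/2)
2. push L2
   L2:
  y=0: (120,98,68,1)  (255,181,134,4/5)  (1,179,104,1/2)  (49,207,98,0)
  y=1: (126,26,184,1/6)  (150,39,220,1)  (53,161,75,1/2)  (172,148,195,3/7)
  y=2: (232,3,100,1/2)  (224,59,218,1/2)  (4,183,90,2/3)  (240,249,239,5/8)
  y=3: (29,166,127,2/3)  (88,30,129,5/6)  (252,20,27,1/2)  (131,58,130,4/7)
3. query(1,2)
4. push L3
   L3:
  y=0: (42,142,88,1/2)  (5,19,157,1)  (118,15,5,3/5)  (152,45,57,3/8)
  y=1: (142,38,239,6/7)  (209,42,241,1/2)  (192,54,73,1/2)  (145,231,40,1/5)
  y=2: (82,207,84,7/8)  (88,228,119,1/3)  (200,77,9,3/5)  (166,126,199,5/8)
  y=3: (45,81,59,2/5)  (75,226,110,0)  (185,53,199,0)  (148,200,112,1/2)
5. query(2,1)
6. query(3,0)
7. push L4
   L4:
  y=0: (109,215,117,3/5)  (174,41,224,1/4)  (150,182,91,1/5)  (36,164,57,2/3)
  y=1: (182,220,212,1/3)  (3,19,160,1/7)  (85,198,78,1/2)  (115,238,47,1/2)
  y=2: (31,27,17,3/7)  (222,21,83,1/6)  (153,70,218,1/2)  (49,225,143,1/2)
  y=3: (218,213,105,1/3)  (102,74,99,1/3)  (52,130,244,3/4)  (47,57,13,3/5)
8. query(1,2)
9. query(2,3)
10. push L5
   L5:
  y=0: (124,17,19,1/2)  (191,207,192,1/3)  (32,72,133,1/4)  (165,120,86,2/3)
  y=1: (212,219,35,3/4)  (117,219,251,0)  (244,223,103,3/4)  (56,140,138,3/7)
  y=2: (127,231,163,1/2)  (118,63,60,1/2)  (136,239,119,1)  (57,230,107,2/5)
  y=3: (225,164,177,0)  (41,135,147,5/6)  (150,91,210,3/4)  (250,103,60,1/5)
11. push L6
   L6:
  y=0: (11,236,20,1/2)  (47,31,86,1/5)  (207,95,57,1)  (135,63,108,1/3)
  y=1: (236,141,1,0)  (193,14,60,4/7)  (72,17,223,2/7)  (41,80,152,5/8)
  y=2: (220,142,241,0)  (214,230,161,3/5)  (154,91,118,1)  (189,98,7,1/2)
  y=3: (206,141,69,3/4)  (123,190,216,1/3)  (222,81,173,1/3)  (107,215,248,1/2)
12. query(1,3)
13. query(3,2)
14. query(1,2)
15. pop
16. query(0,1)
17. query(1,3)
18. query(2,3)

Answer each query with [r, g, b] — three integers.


at x=1,y=2 over L1,L2:
+L1 (α=1/2) → [2, 13/2, 95/2]
+L2 (α=1/2) → [113, 131/4, 531/4]
→ [113, 33, 133]

query (2,1) [L1,L2,L3] — begin 0,0,0
+L1 (α=2/5) → [236/5, 126/5, 362/5]
+L2 (α=1/2) → [501/10, 931/10, 737/10]
+L3 (α=1/2) → [2421/20, 1471/20, 1467/20]
→ [121, 74, 73]

query (3,0) [L1,L2,L3] — begin 0,0,0
L1 α=7/8: [441/4, 651/8, 21]
L2 α=0: [441/4, 651/8, 21]
L3 α=3/8: [4029/32, 4335/64, 69/2]
= [126, 68, 34]

(1,2) stack=L1,L2,L3,L4; from [0,0,0]:
L1 α=1/2: [2, 13/2, 95/2]
L2 α=1/2: [113, 131/4, 531/4]
L3 α=1/3: [314/3, 587/6, 769/6]
L4 α=1/6: [1118/9, 3061/36, 4343/36]
→ [124, 85, 121]

(2,3) stack=L1,L2,L3,L4; from [0,0,0]:
after L1 α=1/3: [76/3, 83, 196/3]
after L2 α=1/2: [416/3, 103/2, 277/6]
after L3 α=0: [416/3, 103/2, 277/6]
after L4 α=3/4: [221/3, 883/8, 4669/24]
rounded: [74, 110, 195]

at x=1,y=3 over L1,L2,L3,L4,L5,L6:
after L1 α=3/4: [165/4, 30, 93/4]
after L2 α=5/6: [1925/24, 30, 891/8]
after L3 α=0: [1925/24, 30, 891/8]
after L4 α=1/3: [3149/36, 134/3, 429/4]
after L5 α=5/6: [10529/216, 2159/18, 1123/8]
after L6 α=1/3: [23813/324, 3869/27, 1987/12]
→ [73, 143, 166]

query (3,2) [L1,L2,L3,L4,L5,L6] — begin 0,0,0
after L1 α=5/8: [55/8, 575/4, 485/4]
after L2 α=5/8: [9765/64, 6705/32, 6235/32]
after L3 α=5/8: [82415/512, 40275/256, 50545/256]
after L4 α=1/2: [107503/1024, 97875/512, 87153/512]
after L5 α=2/5: [87849/1024, 105829/512, 371027/2560]
after L6 α=1/2: [281385/2048, 156005/1024, 388947/5120]
→ [137, 152, 76]

at x=1,y=2 over L1,L2,L3,L4,L5,L6:
+L1 (α=1/2) → [2, 13/2, 95/2]
+L2 (α=1/2) → [113, 131/4, 531/4]
+L3 (α=1/3) → [314/3, 587/6, 769/6]
+L4 (α=1/6) → [1118/9, 3061/36, 4343/36]
+L5 (α=1/2) → [1090/9, 5329/72, 6503/72]
+L6 (α=3/5) → [7958/45, 30169/180, 23891/180]
rounded: [177, 168, 133]

(0,1) stack=L1,L2,L3,L4,L5; from [0,0,0]:
L1 α=6/7: [144, 60, 1128/7]
L2 α=1/6: [141, 163/3, 3464/21]
L3 α=6/7: [993/7, 121/3, 33578/147]
L4 α=1/3: [3260/21, 902/9, 98320/441]
L5 α=3/4: [4154/21, 6815/36, 144625/1764]
rounded: [198, 189, 82]

(1,3) stack=L1,L2,L3,L4,L5; from [0,0,0]:
after L1 α=3/4: [165/4, 30, 93/4]
after L2 α=5/6: [1925/24, 30, 891/8]
after L3 α=0: [1925/24, 30, 891/8]
after L4 α=1/3: [3149/36, 134/3, 429/4]
after L5 α=5/6: [10529/216, 2159/18, 1123/8]
rounded: [49, 120, 140]

query (2,3) [L1,L2,L3,L4,L5] — begin 0,0,0
+L1 (α=1/3) → [76/3, 83, 196/3]
+L2 (α=1/2) → [416/3, 103/2, 277/6]
+L3 (α=0) → [416/3, 103/2, 277/6]
+L4 (α=3/4) → [221/3, 883/8, 4669/24]
+L5 (α=3/4) → [1571/12, 3067/32, 19789/96]
= [131, 96, 206]


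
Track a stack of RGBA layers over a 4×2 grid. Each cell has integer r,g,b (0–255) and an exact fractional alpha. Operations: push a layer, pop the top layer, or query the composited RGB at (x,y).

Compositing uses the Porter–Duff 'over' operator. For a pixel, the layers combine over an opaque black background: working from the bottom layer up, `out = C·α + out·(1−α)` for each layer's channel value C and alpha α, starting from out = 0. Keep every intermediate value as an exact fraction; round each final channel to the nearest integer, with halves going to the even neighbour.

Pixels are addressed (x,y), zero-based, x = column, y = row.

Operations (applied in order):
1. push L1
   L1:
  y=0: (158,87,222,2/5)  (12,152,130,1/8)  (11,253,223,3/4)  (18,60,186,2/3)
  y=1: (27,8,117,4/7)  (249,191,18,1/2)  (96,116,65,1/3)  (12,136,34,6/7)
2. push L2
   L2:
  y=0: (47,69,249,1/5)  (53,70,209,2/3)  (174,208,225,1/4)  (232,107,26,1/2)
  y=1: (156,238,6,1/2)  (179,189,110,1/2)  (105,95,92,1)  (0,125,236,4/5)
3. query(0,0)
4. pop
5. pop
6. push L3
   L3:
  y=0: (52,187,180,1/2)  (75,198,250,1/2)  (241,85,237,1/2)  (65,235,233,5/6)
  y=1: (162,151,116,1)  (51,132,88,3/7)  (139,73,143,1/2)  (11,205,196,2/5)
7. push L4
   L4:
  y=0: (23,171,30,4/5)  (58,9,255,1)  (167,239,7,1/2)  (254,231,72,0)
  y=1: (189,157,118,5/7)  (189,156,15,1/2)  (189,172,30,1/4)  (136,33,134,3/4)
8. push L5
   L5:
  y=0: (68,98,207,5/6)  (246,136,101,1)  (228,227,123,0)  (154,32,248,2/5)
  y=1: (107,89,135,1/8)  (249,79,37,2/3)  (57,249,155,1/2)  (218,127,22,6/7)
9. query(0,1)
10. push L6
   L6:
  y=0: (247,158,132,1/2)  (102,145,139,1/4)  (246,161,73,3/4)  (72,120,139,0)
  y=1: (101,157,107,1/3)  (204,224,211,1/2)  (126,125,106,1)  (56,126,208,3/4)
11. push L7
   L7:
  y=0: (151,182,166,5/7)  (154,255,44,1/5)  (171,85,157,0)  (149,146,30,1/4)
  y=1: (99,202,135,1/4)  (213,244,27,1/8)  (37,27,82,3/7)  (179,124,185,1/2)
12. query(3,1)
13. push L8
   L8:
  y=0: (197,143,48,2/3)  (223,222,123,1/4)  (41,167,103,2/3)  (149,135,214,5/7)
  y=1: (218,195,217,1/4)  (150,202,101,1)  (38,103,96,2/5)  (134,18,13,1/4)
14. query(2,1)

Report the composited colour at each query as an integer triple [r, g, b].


(0,0) stack=L1,L2; from [0,0,0]:
L1 α=2/5: [316/5, 174/5, 444/5]
L2 α=1/5: [1499/25, 1041/25, 3021/25]
rounded: [60, 42, 121]

(0,1) stack=L3,L4,L5; from [0,0,0]:
after L3 α=1: [162, 151, 116]
after L4 α=5/7: [1269/7, 1087/7, 822/7]
after L5 α=1/8: [172, 147, 957/8]
= [172, 147, 120]

(3,1) stack=L3,L4,L5,L6,L7; from [0,0,0]:
+L3 (α=2/5) → [22/5, 82, 392/5]
+L4 (α=3/4) → [1031/10, 181/4, 1201/10]
+L5 (α=6/7) → [14111/70, 3229/28, 2521/70]
+L6 (α=3/4) → [25871/280, 13813/112, 46201/280]
+L7 (α=1/2) → [75991/560, 27701/224, 98001/560]
→ [136, 124, 175]

(2,1) stack=L3,L4,L5,L6,L7,L8; from [0,0,0]:
L3 α=1/2: [139/2, 73/2, 143/2]
L4 α=1/4: [795/8, 563/8, 489/8]
L5 α=1/2: [1251/16, 2555/16, 1729/16]
L6 α=1: [126, 125, 106]
L7 α=3/7: [615/7, 83, 670/7]
L8 α=2/5: [2377/35, 91, 3354/35]
= [68, 91, 96]


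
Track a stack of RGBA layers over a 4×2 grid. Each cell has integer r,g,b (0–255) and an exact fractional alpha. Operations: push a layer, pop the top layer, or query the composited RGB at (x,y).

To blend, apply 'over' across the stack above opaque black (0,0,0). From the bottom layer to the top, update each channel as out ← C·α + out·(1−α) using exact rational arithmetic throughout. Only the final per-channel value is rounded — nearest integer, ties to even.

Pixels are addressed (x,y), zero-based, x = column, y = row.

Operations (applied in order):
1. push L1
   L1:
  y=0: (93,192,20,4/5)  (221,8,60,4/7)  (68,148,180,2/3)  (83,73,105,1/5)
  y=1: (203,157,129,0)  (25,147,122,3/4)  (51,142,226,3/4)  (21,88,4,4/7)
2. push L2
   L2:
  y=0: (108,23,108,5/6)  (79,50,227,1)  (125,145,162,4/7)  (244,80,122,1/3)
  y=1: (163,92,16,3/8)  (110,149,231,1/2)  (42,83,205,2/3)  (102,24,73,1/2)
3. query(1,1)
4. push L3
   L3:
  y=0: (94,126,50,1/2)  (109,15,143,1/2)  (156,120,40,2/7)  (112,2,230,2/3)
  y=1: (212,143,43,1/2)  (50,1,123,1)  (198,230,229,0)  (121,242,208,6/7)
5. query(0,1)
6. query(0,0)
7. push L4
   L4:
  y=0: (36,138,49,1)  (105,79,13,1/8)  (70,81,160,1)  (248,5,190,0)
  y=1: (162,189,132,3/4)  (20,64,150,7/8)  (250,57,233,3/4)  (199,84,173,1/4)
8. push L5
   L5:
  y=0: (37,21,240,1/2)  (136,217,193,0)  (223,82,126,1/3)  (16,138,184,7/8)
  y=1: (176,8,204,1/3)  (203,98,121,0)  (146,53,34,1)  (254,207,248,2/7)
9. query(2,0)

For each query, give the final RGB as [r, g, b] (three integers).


(1,1) stack=L1,L2; from [0,0,0]:
L1 α=3/4: [75/4, 441/4, 183/2]
L2 α=1/2: [515/8, 1037/8, 645/4]
→ [64, 130, 161]

query (0,1) [L1,L2,L3] — begin 0,0,0
L1 α=0: [0, 0, 0]
L2 α=3/8: [489/8, 69/2, 6]
L3 α=1/2: [2185/16, 355/4, 49/2]
→ [137, 89, 24]

query (0,0) [L1,L2,L3] — begin 0,0,0
after L1 α=4/5: [372/5, 768/5, 16]
after L2 α=5/6: [512/5, 1343/30, 278/3]
after L3 α=1/2: [491/5, 5123/60, 214/3]
rounded: [98, 85, 71]

(2,0) stack=L1,L2,L3,L4,L5; from [0,0,0]:
after L1 α=2/3: [136/3, 296/3, 120]
after L2 α=4/7: [636/7, 876/7, 144]
after L3 α=2/7: [5364/49, 6060/49, 800/7]
after L4 α=1: [70, 81, 160]
after L5 α=1/3: [121, 244/3, 446/3]
→ [121, 81, 149]


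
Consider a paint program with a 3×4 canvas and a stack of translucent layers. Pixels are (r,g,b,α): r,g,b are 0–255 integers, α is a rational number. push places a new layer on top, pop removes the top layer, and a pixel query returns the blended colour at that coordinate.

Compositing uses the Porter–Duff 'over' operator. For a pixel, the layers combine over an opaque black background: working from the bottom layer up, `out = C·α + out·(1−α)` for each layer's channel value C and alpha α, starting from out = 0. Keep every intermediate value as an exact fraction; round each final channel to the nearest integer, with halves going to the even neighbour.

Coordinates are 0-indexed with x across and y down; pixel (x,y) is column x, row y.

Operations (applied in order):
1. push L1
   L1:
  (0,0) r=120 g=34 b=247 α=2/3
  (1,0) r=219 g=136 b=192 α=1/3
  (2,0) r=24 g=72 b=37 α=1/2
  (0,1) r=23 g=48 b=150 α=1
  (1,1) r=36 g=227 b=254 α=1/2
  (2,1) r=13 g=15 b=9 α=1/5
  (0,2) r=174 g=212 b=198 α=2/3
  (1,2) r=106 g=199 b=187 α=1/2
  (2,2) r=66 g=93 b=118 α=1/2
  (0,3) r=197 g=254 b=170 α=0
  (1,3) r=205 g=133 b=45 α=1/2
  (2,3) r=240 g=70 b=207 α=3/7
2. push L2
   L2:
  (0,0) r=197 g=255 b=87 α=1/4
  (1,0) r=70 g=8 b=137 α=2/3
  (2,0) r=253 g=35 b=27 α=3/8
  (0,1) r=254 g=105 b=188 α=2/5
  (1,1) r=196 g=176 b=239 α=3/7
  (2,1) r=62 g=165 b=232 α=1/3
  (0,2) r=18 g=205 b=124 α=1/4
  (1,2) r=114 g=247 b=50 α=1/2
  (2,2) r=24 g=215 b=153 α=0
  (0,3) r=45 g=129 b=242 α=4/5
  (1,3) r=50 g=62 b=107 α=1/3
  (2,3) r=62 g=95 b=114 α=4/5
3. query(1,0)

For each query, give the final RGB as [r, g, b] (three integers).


(1,0) stack=L1,L2; from [0,0,0]:
after L1 α=1/3: [73, 136/3, 64]
after L2 α=2/3: [71, 184/9, 338/3]
rounded: [71, 20, 113]


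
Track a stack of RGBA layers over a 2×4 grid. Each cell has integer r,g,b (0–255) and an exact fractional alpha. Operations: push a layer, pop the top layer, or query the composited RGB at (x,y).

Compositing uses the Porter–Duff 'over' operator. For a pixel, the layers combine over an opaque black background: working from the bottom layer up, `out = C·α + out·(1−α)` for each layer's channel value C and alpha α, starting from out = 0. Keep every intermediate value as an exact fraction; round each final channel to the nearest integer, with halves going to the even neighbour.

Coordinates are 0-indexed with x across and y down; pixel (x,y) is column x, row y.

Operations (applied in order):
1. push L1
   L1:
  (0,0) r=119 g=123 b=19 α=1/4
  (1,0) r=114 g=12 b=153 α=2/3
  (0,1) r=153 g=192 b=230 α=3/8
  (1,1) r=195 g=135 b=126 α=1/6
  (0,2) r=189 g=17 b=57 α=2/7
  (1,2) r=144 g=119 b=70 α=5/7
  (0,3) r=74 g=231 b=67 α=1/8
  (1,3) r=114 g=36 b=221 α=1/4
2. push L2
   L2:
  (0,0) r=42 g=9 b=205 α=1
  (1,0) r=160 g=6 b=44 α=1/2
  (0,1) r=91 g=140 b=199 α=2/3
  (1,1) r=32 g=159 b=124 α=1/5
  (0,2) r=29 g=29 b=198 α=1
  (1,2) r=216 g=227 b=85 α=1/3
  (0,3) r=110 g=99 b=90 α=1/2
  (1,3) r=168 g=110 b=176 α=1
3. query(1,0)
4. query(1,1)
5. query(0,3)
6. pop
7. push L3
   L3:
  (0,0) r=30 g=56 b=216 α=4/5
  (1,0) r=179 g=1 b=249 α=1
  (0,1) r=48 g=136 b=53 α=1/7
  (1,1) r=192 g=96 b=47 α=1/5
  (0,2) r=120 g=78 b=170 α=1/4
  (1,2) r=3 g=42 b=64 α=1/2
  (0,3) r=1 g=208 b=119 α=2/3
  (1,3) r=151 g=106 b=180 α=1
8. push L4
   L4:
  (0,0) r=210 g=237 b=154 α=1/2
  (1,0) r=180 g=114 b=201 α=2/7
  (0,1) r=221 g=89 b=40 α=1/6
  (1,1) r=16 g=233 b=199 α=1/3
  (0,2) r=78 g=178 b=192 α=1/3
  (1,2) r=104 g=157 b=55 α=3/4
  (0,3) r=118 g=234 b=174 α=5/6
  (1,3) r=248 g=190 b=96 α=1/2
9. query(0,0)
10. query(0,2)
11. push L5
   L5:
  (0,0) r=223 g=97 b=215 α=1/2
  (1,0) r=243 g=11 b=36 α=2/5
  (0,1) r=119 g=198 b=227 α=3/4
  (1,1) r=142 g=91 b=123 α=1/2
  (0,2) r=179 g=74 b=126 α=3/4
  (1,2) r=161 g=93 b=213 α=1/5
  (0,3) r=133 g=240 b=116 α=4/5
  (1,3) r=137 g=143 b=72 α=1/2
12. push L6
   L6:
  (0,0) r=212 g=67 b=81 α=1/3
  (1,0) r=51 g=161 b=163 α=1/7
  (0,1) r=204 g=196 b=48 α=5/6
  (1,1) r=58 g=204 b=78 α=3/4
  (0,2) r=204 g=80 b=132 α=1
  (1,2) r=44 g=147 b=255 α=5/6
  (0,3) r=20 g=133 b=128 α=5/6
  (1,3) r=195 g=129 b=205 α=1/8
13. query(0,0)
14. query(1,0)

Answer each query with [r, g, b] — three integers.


(1,0) stack=L1,L2; from [0,0,0]:
L1 α=2/3: [76, 8, 102]
L2 α=1/2: [118, 7, 73]
rounded: [118, 7, 73]

(1,1) stack=L1,L2; from [0,0,0]:
+L1 (α=1/6) → [65/2, 45/2, 21]
+L2 (α=1/5) → [162/5, 249/5, 208/5]
rounded: [32, 50, 42]

query (0,3) [L1,L2] — begin 0,0,0
after L1 α=1/8: [37/4, 231/8, 67/8]
after L2 α=1/2: [477/8, 1023/16, 787/16]
= [60, 64, 49]

query (0,0) [L1,L3,L4] — begin 0,0,0
L1 α=1/4: [119/4, 123/4, 19/4]
L3 α=4/5: [599/20, 1019/20, 695/4]
L4 α=1/2: [4799/40, 5759/40, 1311/8]
rounded: [120, 144, 164]

(0,2) stack=L1,L3,L4; from [0,0,0]:
after L1 α=2/7: [54, 34/7, 114/7]
after L3 α=1/4: [141/2, 162/7, 383/7]
after L4 α=1/3: [73, 1570/21, 2110/21]
= [73, 75, 100]

at x=0,y=0 over L1,L3,L4,L5,L6:
after L1 α=1/4: [119/4, 123/4, 19/4]
after L3 α=4/5: [599/20, 1019/20, 695/4]
after L4 α=1/2: [4799/40, 5759/40, 1311/8]
after L5 α=1/2: [13719/80, 9639/80, 3031/16]
after L6 α=1/3: [22199/120, 12319/120, 3679/24]
rounded: [185, 103, 153]

at x=1,y=0 over L1,L3,L4,L5,L6:
L1 α=2/3: [76, 8, 102]
L3 α=1: [179, 1, 249]
L4 α=2/7: [1255/7, 233/7, 1647/7]
L5 α=2/5: [7167/35, 853/35, 1089/7]
L6 α=1/7: [44787/245, 10753/245, 7675/49]
= [183, 44, 157]
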